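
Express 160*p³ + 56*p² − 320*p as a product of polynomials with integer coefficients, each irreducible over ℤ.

Pull out the common factor 8*p, then factor the remaining trinomial.

8*p*(4*p − 5)*(5*p + 8)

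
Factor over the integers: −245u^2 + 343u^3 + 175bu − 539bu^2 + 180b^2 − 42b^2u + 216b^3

Group: 4b(54b^2 − 105bu + 45b + 49u^2 − 35u) + 7u(54b^2 − 105bu + 45b + 49u^2 − 35u); both groups contain (54b^2 − 105bu + 45b + 49u^2 − 35u), so (4b + 7u) is a factor with cofactor 54b^2 − 105bu + 45b + 49u^2 − 35u.
The cofactor groups again: 54b^2 − 105bu + 45b + 49u^2 − 35u = 9b(6b − 7u + 5) − 7u(6b − 7u + 5); both groups contain (6b − 7u + 5), giving (9b − 7u)(6b − 7u + 5).

(4b + 7u)(6b − 7u + 5)(9b − 7u)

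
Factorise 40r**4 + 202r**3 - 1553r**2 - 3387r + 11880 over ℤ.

(2r - 9)(4r + 15)(5r - 11)(r + 8)

By the rational root theorem, r = 9/2 is a root, so (2r - 9) divides it; the quotient is 20r**3 + 191r**2 + 83r - 1320.
Then r = -8 is a root, so (r + 8) divides it; the quotient is 20r**2 + 31r - 165.
The remaining quadratic factors as (5r - 11)(4r + 15).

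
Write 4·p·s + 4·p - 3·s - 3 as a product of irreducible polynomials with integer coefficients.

(4·p - 3)·(s + 1)

Group as (4·p·s + 4·p) + (-3·s - 3) = 4·p·(s + 1) - 3·(s + 1).
Both groups share the factor (s + 1).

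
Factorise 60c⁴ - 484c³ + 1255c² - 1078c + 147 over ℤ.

(2c - 7)(5c - 7)(6c - 1)(c - 3)

Testing divisors of the constant over divisors of the leading coefficient, c = 7/2 is a root, so (2c - 7) divides it; the quotient is 30c³ - 137c² + 148c - 21.
Then c = 1/6 is a root, so (6c - 1) is a factor; dividing leaves 5c² - 22c + 21.
The remaining quadratic factors as (5c - 7)(c - 3).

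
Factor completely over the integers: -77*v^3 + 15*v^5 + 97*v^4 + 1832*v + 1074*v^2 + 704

Among the possible rational roots, v = -2/3 is a root, so (3*v + 2) is a factor; dividing leaves 5*v^4 + 29*v^3 - 45*v^2 + 388*v + 352.
Continuing, v = -8 is a root, so (v + 8) is a factor; dividing leaves 5*v^3 - 11*v^2 + 43*v + 44.
Continuing, v = -4/5 is a root, so (5*v + 4) is a factor; dividing leaves v^2 - 3*v + 11.
The quadratic v^2 - 3*v + 11 has discriminant -35 < 0 and is irreducible over ℤ.

(3*v + 2)*(5*v + 4)*(v + 8)*(v^2 - 3*v + 11)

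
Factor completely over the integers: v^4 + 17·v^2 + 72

(v^2 + 8)·(v^2 + 9)

Substitute u = v^2 to get a quadratic in u, then factor.
v^2 + 9 is irreducible over ℤ (sum of squares).
v^2 + 8 is irreducible over ℤ (always positive, so no real roots).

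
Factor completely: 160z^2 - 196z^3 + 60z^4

Pull out the common factor 4z^2, then factor the remaining trinomial.

4z^2(3z - 5)(5z - 8)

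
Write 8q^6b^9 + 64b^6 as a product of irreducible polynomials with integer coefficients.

Pull out the common factor 8b^6, leaving q^6b^3 + 8.
Recognize a sum of cubes with the parts 2 and q^2b.

8b^6(q^2b + 2)(q^4b^2 - 2q^2b + 4)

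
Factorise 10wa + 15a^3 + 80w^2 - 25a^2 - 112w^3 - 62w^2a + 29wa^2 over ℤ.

-(2w - a)(7w + 3a - 5)(8w + 5a)

Group: 2w(-56w^2 - 59wa + 40w - 15a^2 + 25a) - a(-56w^2 - 59wa + 40w - 15a^2 + 25a); both groups contain (-56w^2 - 59wa + 40w - 15a^2 + 25a), so (2w - a) is a factor with cofactor -56w^2 - 59wa + 40w - 15a^2 + 25a.
The cofactor groups again: -56w^2 - 59wa + 40w - 15a^2 + 25a = -8w(7w + 3a - 5) - 5a(7w + 3a - 5); both groups contain (7w + 3a - 5), giving -(8w + 5a)(7w + 3a - 5).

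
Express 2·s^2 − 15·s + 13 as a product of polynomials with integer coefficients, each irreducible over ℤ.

Need a pair with product 2·13 = 26 and sum −15: that's −13 and −2.
Split the middle term: 2·s^2 − 13·s − 2·s + 13 = s·(2·s − 13) − (2·s − 13).

(2·s − 13)·(s − 1)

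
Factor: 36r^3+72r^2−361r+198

(2r+9)(3r−2)(6r−11)

Among the possible rational roots, r = 2/3 is a root, so (3r−2) is a factor; dividing leaves 12r^2+32r−99.
The remaining quadratic factors as (2r+9)(6r−11).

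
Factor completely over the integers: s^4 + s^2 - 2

Substitute u = s^2 to get a quadratic in u, then factor.
s^2 - 1 is a difference of squares.
s^2 + 2 is irreducible over ℤ (always positive, so no real roots).

(s + 1)(s - 1)(s^2 + 2)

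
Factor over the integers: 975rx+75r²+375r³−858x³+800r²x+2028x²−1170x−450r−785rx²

Group: 15r(25r²+35rx+30r−78x²+78x) + (11x−15)(25r²+35rx+30r−78x²+78x); both groups contain (25r²+35rx+30r−78x²+78x), so (15r+11x−15) is a factor with cofactor 25r²+35rx+30r−78x²+78x.
The cofactor groups again: 25r²+35rx+30r−78x²+78x = 5r(5r−6x+6) + 13x(5r−6x+6); both groups contain (5r−6x+6), giving (5r+13x)(5r−6x+6).

(15r+11x−15)(5r+13x)(5r−6x+6)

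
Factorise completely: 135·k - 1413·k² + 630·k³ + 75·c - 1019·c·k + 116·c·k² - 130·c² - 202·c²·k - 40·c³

-(2·c + 10·k - 1)·(4·c - 7·k + 15)·(5·c + 9·k)

Group: 5·c·(-8·c² - 26·c·k - 26·c + 70·k² - 157·k + 15) + 9·k·(-8·c² - 26·c·k - 26·c + 70·k² - 157·k + 15); both groups contain (-8·c² - 26·c·k - 26·c + 70·k² - 157·k + 15), so (5·c + 9·k) is a factor with cofactor -8·c² - 26·c·k - 26·c + 70·k² - 157·k + 15.
The cofactor groups again: -8·c² - 26·c·k - 26·c + 70·k² - 157·k + 15 = -4·c·(2·c + 10·k - 1) + (7·k - 15)·(2·c + 10·k - 1); both groups contain (2·c + 10·k - 1), giving -(4·c - 7·k + 15)·(2·c + 10·k - 1).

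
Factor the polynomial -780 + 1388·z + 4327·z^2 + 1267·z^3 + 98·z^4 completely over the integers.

(2·z + 13)·(7·z + 5)·(7·z - 2)·(z + 6)

Trying the rational-root candidates, z = -5/7 is a root, giving the factor (7·z + 5) and quotient 14·z^3 + 171·z^2 + 496·z - 156.
Continuing, z = 2/7 is a root, so (7·z - 2) is a factor; dividing leaves 2·z^2 + 25·z + 78.
The remaining quadratic factors as (2·z + 13)(z + 6).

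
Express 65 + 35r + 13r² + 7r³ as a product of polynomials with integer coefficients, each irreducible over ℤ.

(7r + 13)(r² + 5)

Group as (7r³ + 35r) + (13r² + 65) = 7r(r² + 5) + 13(r² + 5).
Both groups share the factor (r² + 5).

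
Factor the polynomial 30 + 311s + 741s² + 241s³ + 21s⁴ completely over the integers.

Among the possible rational roots, s = -1/3 is a root, giving the factor (3s + 1) and quotient 7s³ + 78s² + 221s + 30.
Then s = -1/7 is a root, so (7s + 1) is a factor; dividing leaves s² + 11s + 30.
The remaining quadratic factors as (s + 6)(s + 5).

(3s + 1)(7s + 1)(s + 5)(s + 6)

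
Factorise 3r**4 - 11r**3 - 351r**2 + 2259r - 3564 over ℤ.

Trying the rational-root candidates, r = 3 is a root, giving the factor (r - 3) and quotient 3r**3 - 2r**2 - 357r + 1188.
Then r = 9 is a root, so (r - 9) is a factor; dividing leaves 3r**2 + 25r - 132.
The remaining quadratic factors as (r + 12)(3r - 11).

(3r - 11)(r + 12)(r - 3)(r - 9)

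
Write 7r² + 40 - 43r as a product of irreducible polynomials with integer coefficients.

Need a pair with product 7·40 = 280 and sum -43: that's -8 and -35.
Split the middle term: 7r² - 8r - 35r + 40 = r(7r - 8) - 5(7r - 8).

(7r - 8)(r - 5)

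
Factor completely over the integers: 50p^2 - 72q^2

Factor out 2, leaving 25p^2 - 36q^2, which is a difference of two squares.

2(5p + 6q)(5p - 6q)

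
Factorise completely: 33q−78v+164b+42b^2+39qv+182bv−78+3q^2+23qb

Group: q(3q+14b−6) + (3b+13v+13)(3q+14b−6); both groups contain (3q+14b−6).

(3q+14b−6)(q+3b+13v+13)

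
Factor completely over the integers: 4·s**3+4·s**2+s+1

(s+1)·(4·s**2+1)

Group as (4·s**3+s) + (4·s**2+1) = s·(4·s**2+1) + (4·s**2+1).
Both groups share the factor (4·s**2+1).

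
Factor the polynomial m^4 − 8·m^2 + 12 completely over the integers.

(m^2 − 2)·(m^2 − 6)

Substitute u = m^2 to get a quadratic in u, then factor.
m^2 − 6 is irreducible over ℤ (6 is not a perfect square).
m^2 − 2 is irreducible over ℤ (2 is not a perfect square).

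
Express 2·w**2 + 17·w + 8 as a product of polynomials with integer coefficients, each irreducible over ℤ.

(2·w + 1)·(w + 8)

Need a pair with product 2·8 = 16 and sum 17: that's 16 and 1.
Split the middle term: 2·w**2 + 16·w + w + 8 = 2·w·(w + 8) + (w + 8).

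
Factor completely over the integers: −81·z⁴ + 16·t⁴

(2·t + 3·z)·(2·t − 3·z)·(4·t² + 9·z²)

Write as (4·t²)² − (9·z²)², then factor 4·t² − 9·z² once more.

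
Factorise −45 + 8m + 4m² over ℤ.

(2m + 9)(2m − 5)

Need a pair with product 4·(−45) = −180 and sum 8: that's −10 and 18.
Split the middle term: 4m² − 10m + 18m − 45 = 2m(2m − 5) + 9(2m − 5).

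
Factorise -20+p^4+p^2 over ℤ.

(p+2)(p-2)(p^2+5)

Substitute u = p^2 to get a quadratic in u, then factor.
p^2+5 is irreducible over ℤ (always positive, so no real roots).
p^2-4 is a difference of squares.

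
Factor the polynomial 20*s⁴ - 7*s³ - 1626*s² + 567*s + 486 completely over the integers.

Among the possible rational roots, s = -9 is a root, so (s + 9) is a factor; dividing leaves 20*s³ - 187*s² + 57*s + 54.
Then s = 9 is a root, so (s - 9) divides it; the quotient is 20*s² - 7*s - 6.
The remaining quadratic factors as (5*s + 2)(4*s - 3).

(4*s - 3)*(5*s + 2)*(s + 9)*(s - 9)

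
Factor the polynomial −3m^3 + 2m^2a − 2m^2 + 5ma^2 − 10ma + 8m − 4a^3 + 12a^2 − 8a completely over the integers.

Group: m(−3m^2 − ma + 4m + 4a^2 − 4a) + (−a + 2)(−3m^2 − ma + 4m + 4a^2 − 4a); both groups contain (−3m^2 − ma + 4m + 4a^2 − 4a), so (m − a + 2) is a factor with cofactor −3m^2 − ma + 4m + 4a^2 − 4a.
The cofactor groups again: −3m^2 − ma + 4m + 4a^2 − 4a = −m(3m + 4a − 4) + a(3m + 4a − 4); both groups contain (3m + 4a − 4), giving −(m − a)(3m + 4a − 4).

−(m − a)(m − a + 2)(3m + 4a − 4)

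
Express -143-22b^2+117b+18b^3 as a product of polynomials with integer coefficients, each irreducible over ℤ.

Group as (18b^3+117b) + (-22b^2-143) = 9b(2b^2+13) - 11(2b^2+13).
Both groups share the factor (2b^2+13).

(9b-11)(2b^2+13)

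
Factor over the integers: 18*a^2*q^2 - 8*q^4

2*q^2*(3*a + 2*q)*(3*a - 2*q)

Pull out the common factor 2*q^2; 9*a^2 - 4*q^2 is a difference of squares.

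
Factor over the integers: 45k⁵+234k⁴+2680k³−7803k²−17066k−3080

Testing divisors of the constant over divisors of the leading coefficient, k = −1/5 is a root, so (5k+1) divides it; the quotient is 9k⁴+45k³+527k²−1666k−3080.
Continuing, k = 10/3 is a root, giving the factor (3k−10) and quotient 3k³+25k²+259k+308.
Continuing, k = −4/3 is a root, so (3k+4) is a factor; dividing leaves k²+7k+77.
The quadratic k²+7k+77 has discriminant −259 < 0 and is irreducible over ℤ.

(3k+4)(3k−10)(5k+1)(k²+7k+77)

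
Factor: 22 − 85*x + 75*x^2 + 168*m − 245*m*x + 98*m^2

(14*m − 5*x + 2)*(7*m − 15*x + 11)

Group: 14*m*(7*m − 15*x + 11) + (−5*x + 2)*(7*m − 15*x + 11); both groups contain (7*m − 15*x + 11).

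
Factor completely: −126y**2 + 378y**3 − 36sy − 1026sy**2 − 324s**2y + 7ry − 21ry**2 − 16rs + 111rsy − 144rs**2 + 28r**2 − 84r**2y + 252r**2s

(4r + 9y)(7r − 4s − 14y)(9s − 3y + 1)

Group: 4r(63rs − 21ry + 7r − 36s**2 − 114sy − 4s + 42y**2 − 14y) + 9y(63rs − 21ry + 7r − 36s**2 − 114sy − 4s + 42y**2 − 14y); both groups contain (63rs − 21ry + 7r − 36s**2 − 114sy − 4s + 42y**2 − 14y), so (4r + 9y) is a factor with cofactor 63rs − 21ry + 7r − 36s**2 − 114sy − 4s + 42y**2 − 14y.
The cofactor groups again: 63rs − 21ry + 7r − 36s**2 − 114sy − 4s + 42y**2 − 14y = 9s(7r − 4s − 14y) + (−3y + 1)(7r − 4s − 14y); both groups contain (7r − 4s − 14y), giving (9s − 3y + 1)(7r − 4s − 14y).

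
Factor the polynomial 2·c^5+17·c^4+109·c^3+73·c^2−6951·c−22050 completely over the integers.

By the rational root theorem, c = 6 is a root, so (c−6) divides it; the quotient is 2·c^4+29·c^3+283·c^2+1771·c+3675.
Next, c = −7/2 is a root, so (2·c+7) divides it; the quotient is c^3+11·c^2+103·c+525.
Next, c = −7 is a root, so (c+7) is a factor; dividing leaves c^2+4·c+75.
The quadratic c^2+4·c+75 has discriminant −284 < 0 and is irreducible over ℤ.

(2·c+7)·(c+7)·(c−6)·(c^2+4·c+75)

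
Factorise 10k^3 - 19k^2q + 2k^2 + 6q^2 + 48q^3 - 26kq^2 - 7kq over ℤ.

(2k - 3q)(5k + 8q + 1)(k - 2q)

Group: k(10k^2 + kq + 2k - 24q^2 - 3q) - 2q(10k^2 + kq + 2k - 24q^2 - 3q); both groups contain (10k^2 + kq + 2k - 24q^2 - 3q), so (k - 2q) is a factor with cofactor 10k^2 + kq + 2k - 24q^2 - 3q.
The cofactor groups again: 10k^2 + kq + 2k - 24q^2 - 3q = 2k(5k + 8q + 1) - 3q(5k + 8q + 1); both groups contain (5k + 8q + 1), giving (2k - 3q)(5k + 8q + 1).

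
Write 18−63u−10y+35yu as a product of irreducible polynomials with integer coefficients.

(5y−9)(7u−2)

Group as (35yu−10y) + (−63u+18) = 5y(7u−2) − 9(7u−2).
Both groups share the factor (7u−2).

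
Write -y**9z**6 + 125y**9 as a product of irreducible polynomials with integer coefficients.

-y**9(z**2 - 5)(z**4 + 5z**2 + 25)

Every term has a factor of y**9; factoring it out leaves -z**6 + 125.
Recognize a difference of cubes with the parts 5 and z**2.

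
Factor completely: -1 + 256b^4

(4b)⁴ − (1)⁴ = ((4b)² − (1)²)((4b)² + (1)²); the first factor splits again, the second (16b^2 + 1) is irreducible.

(4b + 1)(4b - 1)(16b^2 + 1)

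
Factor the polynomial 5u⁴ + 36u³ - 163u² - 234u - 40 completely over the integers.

(5u + 1)(u + 1)(u + 10)(u - 4)

Trying the rational-root candidates, u = 4 is a root, giving the factor (u - 4) and quotient 5u³ + 56u² + 61u + 10.
Then u = -1 is a root, so (u + 1) is a factor; dividing leaves 5u² + 51u + 10.
The remaining quadratic factors as (5u + 1)(u + 10).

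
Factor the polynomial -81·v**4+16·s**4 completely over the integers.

Difference of squares twice: with A = 2·s and B = 3·v, A⁴ − B⁴ = (A² − B²)(A² + B²), and A² − B² factors again.

(2·s+3·v)·(2·s-3·v)·(4·s**2+9·v**2)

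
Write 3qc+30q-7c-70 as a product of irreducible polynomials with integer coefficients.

(3q-7)(c+10)

Group as (3qc+30q) + (-7c-70) = 3q(c+10) - 7(c+10).
Both groups share the factor (c+10).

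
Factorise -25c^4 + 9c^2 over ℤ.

-c^2(5c + 3)(5c - 3)

Every term has a factor of c^2; factoring it out leaves -25c^2 + 9.
Recognize a difference of squares with the parts 3 and 5c.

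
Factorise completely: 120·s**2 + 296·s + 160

Pull out the common factor 8, then factor the remaining trinomial.

8·(3·s + 5)·(5·s + 4)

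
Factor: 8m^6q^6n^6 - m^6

m^6(2q^2n^2 - 1)(4q^4n^4 + 2q^2n^2 + 1)

Factor out m^6 first: what remains is 8q^6n^6 - 1.
Recognize a difference of cubes with the parts 2q^2n^2 and 1.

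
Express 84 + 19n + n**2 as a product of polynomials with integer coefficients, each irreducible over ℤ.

Two integers with product 84 and sum 19 are 7 and 12.

(n + 12)(n + 7)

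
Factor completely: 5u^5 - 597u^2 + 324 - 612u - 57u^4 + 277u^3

(5u - 2)(u + 1)(u - 6)(u^2 - 6u + 27)

By the rational root theorem, u = -1 is a root, so (u + 1) divides it; the quotient is 5u^4 - 62u^3 + 339u^2 - 936u + 324.
Next, u = 2/5 is a root, so (5u - 2) is a factor; dividing leaves u^3 - 12u^2 + 63u - 162.
Continuing, u = 6 is a root, so (u - 6) is a factor; dividing leaves u^2 - 6u + 27.
The quadratic u^2 - 6u + 27 has discriminant -72 < 0 and is irreducible over ℤ.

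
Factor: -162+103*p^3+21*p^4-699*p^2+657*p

(3*p-2)*(7*p-3)*(p+9)*(p-3)

Among the possible rational roots, p = -9 is a root, giving the factor (p+9) and quotient 21*p^3-86*p^2+75*p-18.
Then p = 3 is a root, giving the factor (p-3) and quotient 21*p^2-23*p+6.
The remaining quadratic factors as (7*p-3)(3*p-2).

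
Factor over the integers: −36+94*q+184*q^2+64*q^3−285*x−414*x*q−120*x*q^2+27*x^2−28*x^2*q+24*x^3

(8*x−4*q+1)*(3*x−8*q−9)*(x+2*q+4)

Group: x*(24*x^2−76*x*q−69*x+32*q^2+28*q−9) + (2*q+4)*(24*x^2−76*x*q−69*x+32*q^2+28*q−9); both groups contain (24*x^2−76*x*q−69*x+32*q^2+28*q−9), so (x+2*q+4) is a factor with cofactor 24*x^2−76*x*q−69*x+32*q^2+28*q−9.
The cofactor groups again: 24*x^2−76*x*q−69*x+32*q^2+28*q−9 = 8*x*(3*x−8*q−9) + (−4*q+1)*(3*x−8*q−9); both groups contain (3*x−8*q−9), giving (8*x−4*q+1)*(3*x−8*q−9).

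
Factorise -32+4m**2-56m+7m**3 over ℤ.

(7m+4)(m**2-8)

Group as (7m**3-56m) + (4m**2-32) = 7m(m**2-8) + 4(m**2-8).
Both groups share the factor (m**2-8).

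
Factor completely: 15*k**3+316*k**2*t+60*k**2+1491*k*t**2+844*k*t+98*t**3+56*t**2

(15*k+t)*(k+14*t)*(k+7*t+4)

Group: 15*k*(k**2+21*k*t+4*k+98*t**2+56*t) + t*(k**2+21*k*t+4*k+98*t**2+56*t); both groups contain (k**2+21*k*t+4*k+98*t**2+56*t), so (15*k+t) is a factor with cofactor k**2+21*k*t+4*k+98*t**2+56*t.
The cofactor groups again: k**2+21*k*t+4*k+98*t**2+56*t = k*(k+14*t) + (7*t+4)*(k+14*t); both groups contain (k+14*t), giving (k+7*t+4)*(k+14*t).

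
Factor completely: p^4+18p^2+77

Substitute u = p^2 to get a quadratic in u, then factor.
p^2+7 is irreducible over ℤ (always positive, so no real roots).
p^2+11 is irreducible over ℤ (always positive, so no real roots).

(p^2+11)(p^2+7)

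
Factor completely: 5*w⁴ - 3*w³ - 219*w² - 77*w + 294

(5*w + 7)*(w + 6)*(w - 1)*(w - 7)

Trying the rational-root candidates, w = -6 is a root, giving the factor (w + 6) and quotient 5*w³ - 33*w² - 21*w + 49.
Then w = 7 is a root, giving the factor (w - 7) and quotient 5*w² + 2*w - 7.
The remaining quadratic factors as (5*w + 7)(w - 1).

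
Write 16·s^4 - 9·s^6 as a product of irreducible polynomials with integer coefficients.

Every term has a factor of s^4; factoring it out leaves -9·s^2 + 16.
Recognize a difference of squares with the parts 4 and 3·s.

-s^4·(3·s + 4)·(3·s - 4)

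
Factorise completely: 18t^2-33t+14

(3t-2)(6t-7)

Need a pair with product 18·14 = 252 and sum -33: that's -12 and -21.
Split the middle term: 18t^2-12t - 21t+14 = 6t(3t-2) - 7(3t-2).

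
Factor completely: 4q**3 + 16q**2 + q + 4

Group as (4q**3 + q) + (16q**2 + 4) = q(4q**2 + 1) + 4(4q**2 + 1).
Both groups share the factor (4q**2 + 1).

(q + 4)(4q**2 + 1)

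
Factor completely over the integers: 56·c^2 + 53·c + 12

Need a pair with product 56·12 = 672 and sum 53: that's 21 and 32.
Split the middle term: 56·c^2 + 21·c + 32·c + 12 = 7·c·(8·c + 3) + 4·(8·c + 3).

(7·c + 4)·(8·c + 3)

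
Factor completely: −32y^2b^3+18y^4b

2by^2(3y−4b)(3y+4b)

Factor out 2y^2b, leaving 9y^2−16b^2, which is a difference of two squares.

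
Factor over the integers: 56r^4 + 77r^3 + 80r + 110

(8r + 11)(7r^3 + 10)

Group as (56r^4 + 80r) + (77r^3 + 110) = 8r(7r^3 + 10) + 11(7r^3 + 10).
Both groups share the factor (7r^3 + 10).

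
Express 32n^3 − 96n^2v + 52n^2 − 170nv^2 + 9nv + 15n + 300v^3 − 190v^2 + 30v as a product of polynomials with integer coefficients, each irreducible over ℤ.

(4n − 15v + 5)(8n − 10v + 3)(n + 2v)

Group: 8n(4n^2 − 7nv + 5n − 30v^2 + 10v) + (−10v + 3)(4n^2 − 7nv + 5n − 30v^2 + 10v); both groups contain (4n^2 − 7nv + 5n − 30v^2 + 10v), so (8n − 10v + 3) is a factor with cofactor 4n^2 − 7nv + 5n − 30v^2 + 10v.
The cofactor groups again: 4n^2 − 7nv + 5n − 30v^2 + 10v = 4n(n + 2v) + (−15v + 5)(n + 2v); both groups contain (n + 2v), giving (4n − 15v + 5)(n + 2v).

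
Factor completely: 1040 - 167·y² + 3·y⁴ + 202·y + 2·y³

By the rational root theorem, y = 13/3 is a root, giving the factor (3·y - 13) and quotient y³ + 5·y² - 34·y - 80.
Continuing, y = -8 is a root, so (y + 8) is a factor; dividing leaves y² - 3·y - 10.
The remaining quadratic factors as (y + 2)(y - 5).

(3·y - 13)·(y + 2)·(y + 8)·(y - 5)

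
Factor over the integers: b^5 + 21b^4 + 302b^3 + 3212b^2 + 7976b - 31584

Among the possible rational roots, b = -12 is a root, so (b + 12) is a factor; dividing leaves b^4 + 9b^3 + 194b^2 + 884b - 2632.
Next, b = -7 is a root, so (b + 7) divides it; the quotient is b^3 + 2b^2 + 180b - 376.
Next, b = 2 is a root, giving the factor (b - 2) and quotient b^2 + 4b + 188.
The quadratic b^2 + 4b + 188 has discriminant -736 < 0 and is irreducible over ℤ.

(b + 12)(b + 7)(b - 2)(b^2 + 4b + 188)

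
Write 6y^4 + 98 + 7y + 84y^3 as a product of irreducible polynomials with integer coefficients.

(y + 14)(6y^3 + 7)

Group as (6y^4 + 7y) + (84y^3 + 98) = y(6y^3 + 7) + 14(6y^3 + 7).
Both groups share the factor (6y^3 + 7).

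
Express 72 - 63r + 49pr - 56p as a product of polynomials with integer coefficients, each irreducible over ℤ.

(7p - 9)(7r - 8)

Group as (49pr - 56p) + (-63r + 72) = 7p(7r - 8) - 9(7r - 8).
Both groups share the factor (7r - 8).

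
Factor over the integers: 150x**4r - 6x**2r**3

Every term has a factor of 6x**2r. Then 25x**2 - r**2 = (5x)² − (r)².

6rx**2(5x - r)(5x + r)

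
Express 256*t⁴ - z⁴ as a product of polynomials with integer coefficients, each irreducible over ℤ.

(4*t + z)*(4*t - z)*(16*t² + z²)

Difference of squares twice: with A = 4*t and B = z, A⁴ − B⁴ = (A² − B²)(A² + B²), and A² − B² factors again.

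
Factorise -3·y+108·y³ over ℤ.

3·y·(6·y+1)·(6·y-1)

Every term has a factor of 3·y. Then 36·y²-1 = (6·y)² − (1)².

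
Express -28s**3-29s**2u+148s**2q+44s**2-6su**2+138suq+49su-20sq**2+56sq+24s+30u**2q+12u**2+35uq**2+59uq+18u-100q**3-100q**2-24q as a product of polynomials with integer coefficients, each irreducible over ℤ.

-(4s+3u-4q)(s-5q-2)(7s+2u+5q+3)

Group: 4s(-7s**2-2su+30sq+11s+10uq+4u+25q**2+25q+6) + (3u-4q)(-7s**2-2su+30sq+11s+10uq+4u+25q**2+25q+6); both groups contain (-7s**2-2su+30sq+11s+10uq+4u+25q**2+25q+6), so (4s+3u-4q) is a factor with cofactor -7s**2-2su+30sq+11s+10uq+4u+25q**2+25q+6.
The cofactor groups again: -7s**2-2su+30sq+11s+10uq+4u+25q**2+25q+6 = -s(7s+2u+5q+3) + (5q+2)(7s+2u+5q+3); both groups contain (7s+2u+5q+3), giving -(s-5q-2)(7s+2u+5q+3).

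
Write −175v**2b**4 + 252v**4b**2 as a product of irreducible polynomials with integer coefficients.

7b**2v**2(6v − 5b)(6v + 5b)

Factor out 7v**2b**2, leaving 36v**2 − 25b**2, which is a difference of two squares.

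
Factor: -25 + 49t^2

(7t + 5)(7t - 5)

Need a pair with product 49·(-25) = -1225 and sum 0: that's 35 and -35.
Split the middle term: 49t^2 + 35t - 35t - 25 = 7t(7t + 5) - 5(7t + 5).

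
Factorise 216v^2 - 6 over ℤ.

Every term has a factor of 6. Then 36v^2 - 1 = (6v)² − (1)².

6(6v + 1)(6v - 1)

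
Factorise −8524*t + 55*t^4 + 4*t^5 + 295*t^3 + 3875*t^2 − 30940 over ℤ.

Testing divisors of the constant over divisors of the leading coefficient, t = −2 is a root, so (t + 2) divides it; the quotient is 4*t^4 + 47*t^3 + 201*t^2 + 3473*t − 15470.
Continuing, t = 13/4 is a root, giving the factor (4*t − 13) and quotient t^3 + 15*t^2 + 99*t + 1190.
Continuing, t = −14 is a root, so (t + 14) divides it; the quotient is t^2 + t + 85.
The quadratic t^2 + t + 85 has discriminant −339 < 0 and is irreducible over ℤ.

(4*t − 13)*(t + 14)*(t + 2)*(t^2 + t + 85)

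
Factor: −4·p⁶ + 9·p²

−p²·(2·p² + 3)·(2·p² − 3)

Every term has a factor of p²; factoring it out leaves −4·p⁴ + 9.
Recognize a difference of squares with the parts 3 and 2·p².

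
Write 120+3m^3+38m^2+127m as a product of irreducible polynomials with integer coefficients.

(3m+5)(m+3)(m+8)

Testing divisors of the constant over divisors of the leading coefficient, m = −8 is a root, so (m+8) is a factor; dividing leaves 3m^2+14m+15.
The remaining quadratic factors as (m+3)(3m+5).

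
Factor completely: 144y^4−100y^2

Factor out 4y^2, leaving 36y^2−25, which is a difference of two squares.

4y^2(6y+5)(6y−5)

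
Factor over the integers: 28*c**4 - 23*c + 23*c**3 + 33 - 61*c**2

(4*c - 3)*(7*c + 11)*(c + 1)*(c - 1)

Trying the rational-root candidates, c = -11/7 is a root, giving the factor (7*c + 11) and quotient 4*c**3 - 3*c**2 - 4*c + 3.
Then c = 1 is a root, giving the factor (c - 1) and quotient 4*c**2 + c - 3.
The remaining quadratic factors as (4*c - 3)(c + 1).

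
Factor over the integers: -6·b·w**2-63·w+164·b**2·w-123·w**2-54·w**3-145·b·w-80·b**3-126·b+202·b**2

Group: 2·b·(-40·b**2+102·b·w+101·b-54·w**2-123·w-63) + w·(-40·b**2+102·b·w+101·b-54·w**2-123·w-63); both groups contain (-40·b**2+102·b·w+101·b-54·w**2-123·w-63), so (2·b+w) is a factor with cofactor -40·b**2+102·b·w+101·b-54·w**2-123·w-63.
The cofactor groups again: -40·b**2+102·b·w+101·b-54·w**2-123·w-63 = -5·b·(8·b-6·w-9) + (9·w+7)·(8·b-6·w-9); both groups contain (8·b-6·w-9), giving -(5·b-9·w-7)·(8·b-6·w-9).

-(2·b+w)·(5·b-9·w-7)·(8·b-6·w-9)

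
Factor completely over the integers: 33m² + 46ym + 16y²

(8y + 11m)(2y + 3m)

Group: 2y(8y + 11m) + 3m(8y + 11m); both groups contain (8y + 11m).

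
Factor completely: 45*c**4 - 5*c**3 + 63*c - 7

(9*c - 1)*(5*c**3 + 7)

Group as (45*c**4 + 63*c) + (-5*c**3 - 7) = 9*c*(5*c**3 + 7) - (5*c**3 + 7).
Both groups share the factor (5*c**3 + 7).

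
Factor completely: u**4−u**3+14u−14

Group as (u**4+14u) + (−u**3−14) = u(u**3+14) − (u**3+14).
Both groups share the factor (u**3+14).

(u−1)(u**3+14)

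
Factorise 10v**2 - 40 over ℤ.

Every term has a factor of 10. Then v**2 - 4 = (v)² − (2)².

10(v + 2)(v - 2)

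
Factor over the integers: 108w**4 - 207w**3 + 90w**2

Pull out the common factor 9w**2, then factor the remaining trinomial.

9w**2(3w - 2)(4w - 5)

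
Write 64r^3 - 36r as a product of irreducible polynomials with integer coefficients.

Every term has a factor of 4r. Then 16r^2 - 9 = (4r)² − (3)².

4r(4r + 3)(4r - 3)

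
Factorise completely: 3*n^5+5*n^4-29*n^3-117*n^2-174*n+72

Trying the rational-root candidates, n = 4 is a root, so (n-4) is a factor; dividing leaves 3*n^4+17*n^3+39*n^2+39*n-18.
Then n = 1/3 is a root, so (3*n-1) is a factor; dividing leaves n^3+6*n^2+15*n+18.
Next, n = -3 is a root, giving the factor (n+3) and quotient n^2+3*n+6.
The quadratic n^2+3*n+6 has discriminant -15 < 0 and is irreducible over ℤ.

(3*n-1)*(n+3)*(n-4)*(n^2+3*n+6)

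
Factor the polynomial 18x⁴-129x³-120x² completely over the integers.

3x²(6x+5)(x-8)

Pull out the common factor 3x², then factor the remaining trinomial.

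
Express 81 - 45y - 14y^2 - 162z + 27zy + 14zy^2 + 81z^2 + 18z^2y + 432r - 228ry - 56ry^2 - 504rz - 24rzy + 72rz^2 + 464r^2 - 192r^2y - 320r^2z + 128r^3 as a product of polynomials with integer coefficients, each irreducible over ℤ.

Group: 4r(32r^2 - 8rz + 8ry + 44r - 2zy - 9z + 2y + 9) + (-9z - 7y + 9)(32r^2 - 8rz + 8ry + 44r - 2zy - 9z + 2y + 9); both groups contain (32r^2 - 8rz + 8ry + 44r - 2zy - 9z + 2y + 9), so (4r - 9z - 7y + 9) is a factor with cofactor 32r^2 - 8rz + 8ry + 44r - 2zy - 9z + 2y + 9.
The cofactor groups again: 32r^2 - 8rz + 8ry + 44r - 2zy - 9z + 2y + 9 = 4r(8r + 2y + 9) + (-z + 1)(8r + 2y + 9); both groups contain (8r + 2y + 9), giving (4r - z + 1)(8r + 2y + 9).

(4r - 9z - 7y + 9)(4r - z + 1)(8r + 2y + 9)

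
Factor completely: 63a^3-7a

Every term has a factor of 7a. Then 9a^2-1 = (3a)² − (1)².

7a(3a+1)(3a-1)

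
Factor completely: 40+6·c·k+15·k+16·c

Group as (6·c·k+16·c) + (15·k+40) = 2·c·(3·k+8) + 5·(3·k+8).
Both groups share the factor (3·k+8).

(2·c+5)·(3·k+8)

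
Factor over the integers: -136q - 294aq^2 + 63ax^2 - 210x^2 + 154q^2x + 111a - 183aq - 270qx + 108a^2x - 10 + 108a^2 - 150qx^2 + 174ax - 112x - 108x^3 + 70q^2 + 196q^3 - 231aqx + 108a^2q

(12a - 14q - 9x - 1)(9a - 14q + 12x + 10)(q + x + 1)

Group: 9a(12aq + 12ax + 12a - 14q^2 - 23qx - 15q - 9x^2 - 10x - 1) + (-14q + 12x + 10)(12aq + 12ax + 12a - 14q^2 - 23qx - 15q - 9x^2 - 10x - 1); both groups contain (12aq + 12ax + 12a - 14q^2 - 23qx - 15q - 9x^2 - 10x - 1), so (9a - 14q + 12x + 10) is a factor with cofactor 12aq + 12ax + 12a - 14q^2 - 23qx - 15q - 9x^2 - 10x - 1.
The cofactor groups again: 12aq + 12ax + 12a - 14q^2 - 23qx - 15q - 9x^2 - 10x - 1 = 12a(q + x + 1) + (-14q - 9x - 1)(q + x + 1); both groups contain (q + x + 1), giving (12a - 14q - 9x - 1)(q + x + 1).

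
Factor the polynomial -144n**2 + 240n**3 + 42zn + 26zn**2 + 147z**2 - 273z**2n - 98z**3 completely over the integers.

-(7z - 6n)(2z + 5n - 3)(7z + 8n)

Group: 7z(-14z**2 - 23zn + 21z + 30n**2 - 18n) + 8n(-14z**2 - 23zn + 21z + 30n**2 - 18n); both groups contain (-14z**2 - 23zn + 21z + 30n**2 - 18n), so (7z + 8n) is a factor with cofactor -14z**2 - 23zn + 21z + 30n**2 - 18n.
The cofactor groups again: -14z**2 - 23zn + 21z + 30n**2 - 18n = -7z(2z + 5n - 3) + 6n(2z + 5n - 3); both groups contain (2z + 5n - 3), giving -(7z - 6n)(2z + 5n - 3).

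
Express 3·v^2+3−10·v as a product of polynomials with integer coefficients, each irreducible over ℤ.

Need a pair with product 3·3 = 9 and sum −10: that's −9 and −1.
Split the middle term: 3·v^2−9·v − v+3 = 3·v·(v−3) − (v−3).

(3·v−1)·(v−3)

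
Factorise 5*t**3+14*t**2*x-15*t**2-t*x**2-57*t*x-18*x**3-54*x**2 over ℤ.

(5*t+9*x)*(t+2*x)*(t-x-3)

Group: 5*t*(t**2+t*x-3*t-2*x**2-6*x) + 9*x*(t**2+t*x-3*t-2*x**2-6*x); both groups contain (t**2+t*x-3*t-2*x**2-6*x), so (5*t+9*x) is a factor with cofactor t**2+t*x-3*t-2*x**2-6*x.
The cofactor groups again: t**2+t*x-3*t-2*x**2-6*x = t*(t-x-3) + 2*x*(t-x-3); both groups contain (t-x-3), giving (t+2*x)*(t-x-3).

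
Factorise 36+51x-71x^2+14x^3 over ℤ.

Testing divisors of the constant over divisors of the leading coefficient, x = 3/2 is a root, so (2x-3) divides it; the quotient is 7x^2-25x-12.
The remaining quadratic factors as (x-4)(7x+3).

(2x-3)(7x+3)(x-4)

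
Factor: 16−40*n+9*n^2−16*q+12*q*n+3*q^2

(3*q+9*n−4)*(q+n−4)

Group: 3*q*(q+n−4) + (9*n−4)*(q+n−4); both groups contain (q+n−4).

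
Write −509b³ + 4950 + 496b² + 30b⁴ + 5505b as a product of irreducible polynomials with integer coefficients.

(5b + 6)(6b + 11)(b − 15)(b − 5)

Testing divisors of the constant over divisors of the leading coefficient, b = 5 is a root, so (b − 5) is a factor; dividing leaves 30b³ − 359b² − 1299b − 990.
Next, b = −11/6 is a root, so (6b + 11) divides it; the quotient is 5b² − 69b − 90.
The remaining quadratic factors as (5b + 6)(b − 15).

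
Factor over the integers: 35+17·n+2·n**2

(2·n+7)·(n+5)

Need a pair with product 2·35 = 70 and sum 17: that's 10 and 7.
Split the middle term: 2·n**2+10·n + 7·n+35 = 2·n·(n+5) + 7·(n+5).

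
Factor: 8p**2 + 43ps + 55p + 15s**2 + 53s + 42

(8p + 3s + 7)(p + 5s + 6)

Group: p(8p + 3s + 7) + (5s + 6)(8p + 3s + 7); both groups contain (8p + 3s + 7).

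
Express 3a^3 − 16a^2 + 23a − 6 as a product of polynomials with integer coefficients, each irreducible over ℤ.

(3a − 1)(a − 2)(a − 3)

Trying the rational-root candidates, a = 2 is a root, so (a − 2) is a factor; dividing leaves 3a^2 − 10a + 3.
The remaining quadratic factors as (a − 3)(3a − 1).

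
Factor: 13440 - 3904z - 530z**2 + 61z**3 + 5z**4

Trying the rational-root candidates, z = -15 is a root, so (z + 15) divides it; the quotient is 5z**3 - 14z**2 - 320z + 896.
Then z = -8 is a root, giving the factor (z + 8) and quotient 5z**2 - 54z + 112.
The remaining quadratic factors as (z - 8)(5z - 14).

(5z - 14)(z + 15)(z + 8)(z - 8)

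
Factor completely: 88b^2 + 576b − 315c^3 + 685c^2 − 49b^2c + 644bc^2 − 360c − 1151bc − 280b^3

Group: 8b(−35b^2 − 28bc + 11b + 63c^2 − 137c + 72) − 5c(−35b^2 − 28bc + 11b + 63c^2 − 137c + 72); both groups contain (−35b^2 − 28bc + 11b + 63c^2 − 137c + 72), so (8b − 5c) is a factor with cofactor −35b^2 − 28bc + 11b + 63c^2 − 137c + 72.
The cofactor groups again: −35b^2 − 28bc + 11b + 63c^2 − 137c + 72 = −5b(7b − 7c + 9) + (−9c + 8)(7b − 7c + 9); both groups contain (7b − 7c + 9), giving −(5b + 9c − 8)(7b − 7c + 9).

−(5b + 9c − 8)(7b − 7c + 9)(8b − 5c)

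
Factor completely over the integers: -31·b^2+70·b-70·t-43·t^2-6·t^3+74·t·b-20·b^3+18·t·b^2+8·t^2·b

-(2·t-4·b+5)·(t-b)·(3·t+5·b+14)

Group: 3·t·(-2·t^2+6·t·b-5·t-4·b^2+5·b) + (5·b+14)·(-2·t^2+6·t·b-5·t-4·b^2+5·b); both groups contain (-2·t^2+6·t·b-5·t-4·b^2+5·b), so (3·t+5·b+14) is a factor with cofactor -2·t^2+6·t·b-5·t-4·b^2+5·b.
The cofactor groups again: -2·t^2+6·t·b-5·t-4·b^2+5·b = -t·(2·t-4·b+5) + b·(2·t-4·b+5); both groups contain (2·t-4·b+5), giving -(t-b)·(2·t-4·b+5).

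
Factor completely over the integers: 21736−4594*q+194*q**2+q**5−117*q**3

(q+13)*(q−11)*(q−4)*(q**2+2*q+38)

Testing divisors of the constant over divisors of the leading coefficient, q = 4 is a root, so (q−4) divides it; the quotient is q**4+4*q**3−101*q**2−210*q−5434.
Then q = −13 is a root, giving the factor (q+13) and quotient q**3−9*q**2+16*q−418.
Continuing, q = 11 is a root, so (q−11) divides it; the quotient is q**2+2*q+38.
The quadratic q**2+2*q+38 has discriminant −148 < 0 and is irreducible over ℤ.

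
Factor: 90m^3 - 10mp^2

Every term has a factor of 10m. Then 9m^2 - p^2 = (3m)² − (p)².

10m(3m + p)(3m - p)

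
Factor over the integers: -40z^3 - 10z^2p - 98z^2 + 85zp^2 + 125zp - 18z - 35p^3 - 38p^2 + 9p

Group: 4z(-10z^2 + 15zp - 2z - 5p^2 + p) + (7p + 9)(-10z^2 + 15zp - 2z - 5p^2 + p); both groups contain (-10z^2 + 15zp - 2z - 5p^2 + p), so (4z + 7p + 9) is a factor with cofactor -10z^2 + 15zp - 2z - 5p^2 + p.
The cofactor groups again: -10z^2 + 15zp - 2z - 5p^2 + p = -5z(2z - p) + (5p - 1)(2z - p); both groups contain (2z - p), giving -(5z - 5p + 1)(2z - p).

-(5z - 5p + 1)(2z - p)(4z + 7p + 9)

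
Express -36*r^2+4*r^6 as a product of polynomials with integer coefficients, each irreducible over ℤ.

4*r^2*(r^2+3)*(r^2-3)

Factor out 4*r^2 first: what remains is r^4-9.
Recognize a difference of squares with the parts r^2 and 3.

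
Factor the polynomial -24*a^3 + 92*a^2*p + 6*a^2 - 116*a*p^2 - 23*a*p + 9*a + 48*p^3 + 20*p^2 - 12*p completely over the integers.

-(2*a - 3*p + 1)*(3*a - 4*p)*(4*a - 4*p - 3)

Group: 2*a*(-12*a^2 + 28*a*p + 9*a - 16*p^2 - 12*p) + (-3*p + 1)*(-12*a^2 + 28*a*p + 9*a - 16*p^2 - 12*p); both groups contain (-12*a^2 + 28*a*p + 9*a - 16*p^2 - 12*p), so (2*a - 3*p + 1) is a factor with cofactor -12*a^2 + 28*a*p + 9*a - 16*p^2 - 12*p.
The cofactor groups again: -12*a^2 + 28*a*p + 9*a - 16*p^2 - 12*p = -3*a*(4*a - 4*p - 3) + 4*p*(4*a - 4*p - 3); both groups contain (4*a - 4*p - 3), giving -(3*a - 4*p)*(4*a - 4*p - 3).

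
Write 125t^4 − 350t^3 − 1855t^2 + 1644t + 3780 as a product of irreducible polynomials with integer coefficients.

Trying the rational-root candidates, t = −6/5 is a root, giving the factor (5t + 6) and quotient 25t^3 − 100t^2 − 251t + 630.
Next, t = 5 is a root, giving the factor (t − 5) and quotient 25t^2 + 25t − 126.
The remaining quadratic factors as (5t + 14)(5t − 9).

(5t + 14)(5t + 6)(5t − 9)(t − 5)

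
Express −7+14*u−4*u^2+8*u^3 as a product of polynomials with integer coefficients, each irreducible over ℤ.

Group as (8*u^3+14*u) + (−4*u^2−7) = 2*u*(4*u^2+7) − (4*u^2+7).
Both groups share the factor (4*u^2+7).

(2*u−1)*(4*u^2+7)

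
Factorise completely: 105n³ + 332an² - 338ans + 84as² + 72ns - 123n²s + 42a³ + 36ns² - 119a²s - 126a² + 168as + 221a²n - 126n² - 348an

Group: 3a(14a² + 41an - 21as - 42a + 15n² - 9ns - 18n) + (7n - 4s)(14a² + 41an - 21as - 42a + 15n² - 9ns - 18n); both groups contain (14a² + 41an - 21as - 42a + 15n² - 9ns - 18n), so (3a + 7n - 4s) is a factor with cofactor 14a² + 41an - 21as - 42a + 15n² - 9ns - 18n.
The cofactor groups again: 14a² + 41an - 21as - 42a + 15n² - 9ns - 18n = 2a(7a + 3n) + (5n - 3s - 6)(7a + 3n); both groups contain (7a + 3n), giving (2a + 5n - 3s - 6)(7a + 3n).

(2a + 5n - 3s - 6)(3a + 7n - 4s)(7a + 3n)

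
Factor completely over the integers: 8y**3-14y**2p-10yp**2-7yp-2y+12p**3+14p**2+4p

Group: 4y(2y**2-2yp+y-4p**2-2p) + (-3p-2)(2y**2-2yp+y-4p**2-2p); both groups contain (2y**2-2yp+y-4p**2-2p), so (4y-3p-2) is a factor with cofactor 2y**2-2yp+y-4p**2-2p.
The cofactor groups again: 2y**2-2yp+y-4p**2-2p = 2y(y-2p) + (2p+1)(y-2p); both groups contain (y-2p), giving (2y+2p+1)(y-2p).

(y-2p)(4y-3p-2)(2y+2p+1)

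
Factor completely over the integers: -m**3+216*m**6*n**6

m**3*(6*m*n**2-1)*(36*m**2*n**4+6*m*n**2+1)

Factor out m**3 first: what remains is 216*m**3*n**6-1.
Recognize a difference of cubes with the parts 6*m*n**2 and 1.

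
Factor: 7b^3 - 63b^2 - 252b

7b(b + 3)(b - 12)

Pull out the common factor 7b, then factor the remaining trinomial.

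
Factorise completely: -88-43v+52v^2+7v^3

(7v-11)(v+1)(v+8)

By the rational root theorem, v = -8 is a root, so (v+8) divides it; the quotient is 7v^2-4v-11.
The remaining quadratic factors as (v+1)(7v-11).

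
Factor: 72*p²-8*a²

8*(3*p-a)*(3*p+a)

Every term has a factor of 8. Then 9*p²-a² = (3*p)² − (a)².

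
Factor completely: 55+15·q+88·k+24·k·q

Group as (24·k·q+88·k) + (15·q+55) = 8·k·(3·q+11) + 5·(3·q+11).
Both groups share the factor (3·q+11).

(3·q+11)·(8·k+5)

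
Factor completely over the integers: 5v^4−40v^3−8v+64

(v−8)(5v^3−8)

Group as (5v^4−8v) + (−40v^3+64) = v(5v^3−8) − 8(5v^3−8).
Both groups share the factor (5v^3−8).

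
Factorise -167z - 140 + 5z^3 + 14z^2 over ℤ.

(5z + 4)(z + 7)(z - 5)

By the rational root theorem, z = -7 is a root, giving the factor (z + 7) and quotient 5z^2 - 21z - 20.
The remaining quadratic factors as (5z + 4)(z - 5).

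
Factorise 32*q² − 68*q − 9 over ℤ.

Need a pair with product 32·(−9) = −288 and sum −68: that's −72 and 4.
Split the middle term: 32*q² − 72*q + 4*q − 9 = 8*q*(4*q − 9) + (4*q − 9).

(4*q − 9)*(8*q + 1)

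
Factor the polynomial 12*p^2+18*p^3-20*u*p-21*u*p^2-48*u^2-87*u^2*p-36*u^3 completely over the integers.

Group: 3*u*(-12*u^2-33*u*p-16*u-18*p^2-12*p) - p*(-12*u^2-33*u*p-16*u-18*p^2-12*p); both groups contain (-12*u^2-33*u*p-16*u-18*p^2-12*p), so (3*u-p) is a factor with cofactor -12*u^2-33*u*p-16*u-18*p^2-12*p.
The cofactor groups again: -12*u^2-33*u*p-16*u-18*p^2-12*p = -4*u*(3*u+6*p+4) - 3*p*(3*u+6*p+4); both groups contain (3*u+6*p+4), giving -(4*u+3*p)*(3*u+6*p+4).

-(3*u-p)*(4*u+3*p)*(3*u+6*p+4)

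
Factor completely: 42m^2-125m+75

Need a pair with product 42·75 = 3150 and sum -125: that's -90 and -35.
Split the middle term: 42m^2-90m - 35m+75 = 6m(7m-15) - 5(7m-15).

(6m-5)(7m-15)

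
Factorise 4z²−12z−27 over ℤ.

Need a pair with product 4·(−27) = −108 and sum −12: that's 6 and −18.
Split the middle term: 4z²+6z − 18z−27 = 2z(2z+3) − 9(2z+3).

(2z+3)(2z−9)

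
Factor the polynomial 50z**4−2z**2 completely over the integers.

Factor out 2z**2, leaving 25z**2−1, which is a difference of two squares.

2z**2(5z+1)(5z−1)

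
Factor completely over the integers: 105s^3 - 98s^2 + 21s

Pull out the common factor 7s, then factor the remaining trinomial.

7s(3s - 1)(5s - 3)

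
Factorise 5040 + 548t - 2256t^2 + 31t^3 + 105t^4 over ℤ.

(3t + 14)(5t - 9)(7t + 10)(t - 4)

By the rational root theorem, t = -10/7 is a root, giving the factor (7t + 10) and quotient 15t^3 - 17t^2 - 298t + 504.
Next, t = 9/5 is a root, giving the factor (5t - 9) and quotient 3t^2 + 2t - 56.
The remaining quadratic factors as (t - 4)(3t + 14).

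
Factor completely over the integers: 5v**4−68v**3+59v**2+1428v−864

(5v−3)(v+4)(v−8)(v−9)

Trying the rational-root candidates, v = 9 is a root, so (v−9) divides it; the quotient is 5v**3−23v**2−148v+96.
Continuing, v = −4 is a root, so (v+4) is a factor; dividing leaves 5v**2−43v+24.
The remaining quadratic factors as (v−8)(5v−3).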